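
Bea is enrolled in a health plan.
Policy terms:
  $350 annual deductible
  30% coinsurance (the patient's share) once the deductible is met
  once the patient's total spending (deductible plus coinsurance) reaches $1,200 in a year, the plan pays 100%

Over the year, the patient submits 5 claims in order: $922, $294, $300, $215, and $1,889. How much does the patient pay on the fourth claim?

Bill 1, $922: $350 to deductible, leaving $572; patient's 30% is $171.60. Patient pays $521.60; OOP now $521.60.
Bill 2, $294: deductible already satisfied, so patient's share is 30% × $294 = $88.20. Cost to patient: $88.20. OOP to date $609.80.
Bill 3, $300: 30% coinsurance on $300 = $90. Cost to patient: $90. OOP to date $699.80.
Bill 4, $215: 30% coinsurance on $215 = $64.50. Cost to patient: $64.50. OOP to date $764.30.

$64.50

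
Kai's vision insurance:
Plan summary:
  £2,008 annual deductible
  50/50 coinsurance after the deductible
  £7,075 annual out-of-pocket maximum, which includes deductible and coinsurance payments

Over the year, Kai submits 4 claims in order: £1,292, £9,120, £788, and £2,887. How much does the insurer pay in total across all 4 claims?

#1 (£1,292): entire amount goes to the deductible. Member pays £1,292; OOP now £1,292. Insurer: £1,292 − £1,292 = £0.
#2 (£9,120): deductible takes £716, £8,404 remains; coinsurance £8,404 × 50% = £4,202. Cost to member: £4,918. OOP to date £6,210. Insurer: £9,120 − £4,918 = £4,202.
#3 (£788): deductible already satisfied, so member's share is 50% × £788 = £394. Cost to member: £394. OOP to date £6,604. Insurer: £788 − £394 = £394.
#4 (£2,887): deductible met; 50% of £2,887 = £1,443.50. That would push OOP to £8,047.50, over the £7,075 cap, so member pays £7,075 − £6,604 = £471. Plan pays £2,887 − £471 = £2,416.
Insurer total = bills − member's total = £14,087 − £7,075 = £7,012.

£7,012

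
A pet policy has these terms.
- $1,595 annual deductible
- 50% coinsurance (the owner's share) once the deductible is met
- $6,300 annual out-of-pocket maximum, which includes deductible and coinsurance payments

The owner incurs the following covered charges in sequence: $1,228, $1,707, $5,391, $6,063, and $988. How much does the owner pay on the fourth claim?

$1,339.50

Claim 1 ($1,228): entire amount goes to the deductible. Owner owes $1,228 (running OOP $1,228).
Claim 2 ($1,707): $367 finishes the deductible; $1,340 goes to coinsurance; 50% of $1,340 = $670. Owner owes $1,037 (running OOP $2,265).
Claim 3 ($5,391): deductible already satisfied, so owner's share is 50% × $5,391 = $2,695.50. Cost to owner: $2,695.50. OOP to date $4,960.50.
Claim 4 ($6,063): 50% coinsurance on $6,063 = $3,031.50. That would push OOP to $7,992, over the $6,300 cap, so owner pays $6,300 − $4,960.50 = $1,339.50.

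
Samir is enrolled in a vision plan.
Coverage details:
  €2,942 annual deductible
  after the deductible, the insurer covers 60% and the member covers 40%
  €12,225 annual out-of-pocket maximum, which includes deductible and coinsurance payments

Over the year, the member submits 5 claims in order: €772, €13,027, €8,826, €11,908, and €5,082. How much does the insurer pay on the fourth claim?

€10,498.20

Claim 1 — €772: entire amount goes to the deductible. Member pays €772; OOP now €772. Insurer: €772 − €772 = €0.
Claim 2 — €13,027: €2,170 finishes the deductible; €10,857 goes to coinsurance; coinsurance €10,857 × 40% = €4,342.80. Member pays €6,512.80; OOP now €7,284.80. Plan pays €13,027 − €6,512.80 = €6,514.20.
Claim 3 — €8,826: deductible already satisfied, so member's share is 40% × €8,826 = €3,530.40. Member pays €3,530.40; OOP now €10,815.20. Insurer: €8,826 − €3,530.40 = €5,295.60.
Claim 4 — €11,908: deductible met; 40% of €11,908 = €4,763.20. That would push OOP to €15,578.40, over the €12,225 cap, so member pays €12,225 − €10,815.20 = €1,409.80. Plan pays €11,908 − €1,409.80 = €10,498.20.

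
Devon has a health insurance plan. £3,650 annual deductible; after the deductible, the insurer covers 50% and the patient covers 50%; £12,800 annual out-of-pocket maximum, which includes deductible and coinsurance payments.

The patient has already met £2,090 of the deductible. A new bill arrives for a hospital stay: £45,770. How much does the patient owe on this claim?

£10,710

£2,090 of the £3,650 deductible is already met, leaving £1,560.
That leaves £45,770 − £1,560 = £44,210 for coinsurance.
Coinsurance: £44,210 × 50% = £22,105.
So the patient owes £1,560 + £22,105 = £23,665 before any cap.
Year-to-date out-of-pocket would reach £2,090 + £23,665 = £25,755, above the £12,800 maximum, so the patient pays only £12,800 − £2,090 = £10,710.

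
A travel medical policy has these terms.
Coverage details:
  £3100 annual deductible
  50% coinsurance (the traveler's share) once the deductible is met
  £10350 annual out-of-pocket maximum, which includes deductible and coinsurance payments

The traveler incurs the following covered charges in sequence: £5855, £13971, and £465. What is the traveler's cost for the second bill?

Bill 1, £5855: £3100 finishes the deductible; £2755 goes to coinsurance; 50% of £2755 = £1377.50. Traveler pays £4477.50; OOP now £4477.50.
Bill 2, £13971: deductible already satisfied, so traveler's share is 50% × £13971 = £6985.50. Adding that to £4477.50 gives £11463, past the £10350 cap; traveler pays only £10350 − £4477.50 = £5872.50.

£5872.50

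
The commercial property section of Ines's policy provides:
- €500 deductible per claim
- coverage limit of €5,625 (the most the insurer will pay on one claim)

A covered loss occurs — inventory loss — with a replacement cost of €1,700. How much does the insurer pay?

€1,200

Subtract the deductible: €1,700 − €500 = €1,200.
€1,200 ≤ €5,625, so the limit doesn't bind; insurer pays €1,200.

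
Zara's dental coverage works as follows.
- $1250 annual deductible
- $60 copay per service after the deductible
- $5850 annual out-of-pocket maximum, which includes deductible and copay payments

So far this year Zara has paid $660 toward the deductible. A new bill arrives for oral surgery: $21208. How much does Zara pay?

$650

$660 of the $1250 deductible is already met, leaving $590.
The remaining $20618 (= $21208 − $590) moves to the copay.
Copay on this service: $60.
Patient responsibility before any cap: $590 + $60 = $650.
Cumulative spending $660 + $650 = $1310 stays under the $5850 maximum.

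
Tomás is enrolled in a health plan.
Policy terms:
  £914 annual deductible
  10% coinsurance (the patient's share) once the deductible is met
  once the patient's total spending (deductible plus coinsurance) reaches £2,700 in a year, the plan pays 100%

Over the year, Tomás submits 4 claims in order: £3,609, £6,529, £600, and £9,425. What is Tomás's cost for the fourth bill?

£803.60

Claim 1 (£3,609): £914 finishes the deductible; £2,695 goes to coinsurance; coinsurance £2,695 × 10% = £269.50. Patient owes £1,183.50 (running OOP £1,183.50).
Claim 2 (£6,529): deductible already satisfied, so patient's share is 10% × £6,529 = £652.90. Patient owes £652.90 (running OOP £1,836.40).
Claim 3 (£600): 10% coinsurance on £600 = £60. Patient owes £60 (running OOP £1,896.40).
Claim 4 (£9,425): deductible already satisfied, so patient's share is 10% × £9,425 = £942.50. Adding that to £1,896.40 gives £2,838.90, past the £2,700 cap; patient pays only £2,700 − £1,896.40 = £803.60.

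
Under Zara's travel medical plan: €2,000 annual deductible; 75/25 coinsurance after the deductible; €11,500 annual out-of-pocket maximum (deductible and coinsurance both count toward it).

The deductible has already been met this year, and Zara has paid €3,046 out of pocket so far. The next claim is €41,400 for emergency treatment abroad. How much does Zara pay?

With the deductible met, the entire €41,400 is subject to coinsurance.
Coinsurance: €41,400 × 25% = €10,350.
That would bring total out-of-pocket to €13,396, past the €11,500 cap. The traveler is capped at €11,500 − €3,046 = €8,454 on this claim.

€8,454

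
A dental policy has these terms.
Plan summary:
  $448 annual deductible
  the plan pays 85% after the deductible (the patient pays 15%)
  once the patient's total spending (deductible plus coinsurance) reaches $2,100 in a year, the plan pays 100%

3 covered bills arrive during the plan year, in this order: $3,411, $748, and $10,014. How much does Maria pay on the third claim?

Bill 1, $3,411: $448 to deductible, leaving $2,963; patient's 15% is $444.45. Patient owes $892.45 (running OOP $892.45).
Bill 2, $748: deductible met; 15% of $748 = $112.20. Patient pays $112.20; OOP now $1,004.65.
Bill 3, $10,014: deductible met; 15% of $10,014 = $1,502.10. OOP would hit $2,506.75 > $2,100, so the cap limits the patient to $2,100 − $1,004.65 = $1,095.35.

$1,095.35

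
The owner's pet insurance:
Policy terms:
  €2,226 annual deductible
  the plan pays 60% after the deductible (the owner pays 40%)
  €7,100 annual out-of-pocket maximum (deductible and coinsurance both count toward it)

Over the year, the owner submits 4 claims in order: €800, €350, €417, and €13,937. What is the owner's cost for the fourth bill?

#1 (€800): all of it applies to the deductible. Owner pays €800; OOP now €800.
#2 (€350): entire amount goes to the deductible. Owner pays €350; OOP now €1,150.
#3 (€417): fully absorbed by the deductible. Cost to owner: €417. OOP to date €1,567.
#4 (€13,937): €659 to deductible, leaving €13,278; coinsurance €13,278 × 40% = €5,311.20. Deductible plus coinsurance: €659 + €5,311.20 = €5,970.20. OOP would hit €7,537.20 > €7,100, so the cap limits the owner to €7,100 − €1,567 = €5,533.

€5,533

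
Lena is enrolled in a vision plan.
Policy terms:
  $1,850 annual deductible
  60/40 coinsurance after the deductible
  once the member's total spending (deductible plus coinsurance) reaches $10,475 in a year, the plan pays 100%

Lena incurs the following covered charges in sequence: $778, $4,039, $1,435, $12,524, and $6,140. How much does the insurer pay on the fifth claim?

Claim 1 ($778): entire amount goes to the deductible. Member pays $778; OOP now $778. Insurer: $778 − $778 = $0.
Claim 2 ($4,039): $1,072 finishes the deductible; $2,967 goes to coinsurance; 40% of $2,967 = $1,186.80. Member pays $2,258.80; OOP now $3,036.80. Insurer: $4,039 − $2,258.80 = $1,780.20.
Claim 3 ($1,435): 40% coinsurance on $1,435 = $574. Member pays $574; OOP now $3,610.80. Insurer: $1,435 − $574 = $861.
Claim 4 ($12,524): deductible met; 40% of $12,524 = $5,009.60. Cost to member: $5,009.60. OOP to date $8,620.40. Plan pays $12,524 − $5,009.60 = $7,514.40.
Claim 5 ($6,140): deductible already satisfied, so member's share is 40% × $6,140 = $2,456. Adding that to $8,620.40 gives $11,076.40, past the $10,475 cap; member pays only $10,475 − $8,620.40 = $1,854.60. Insurer: $6,140 − $1,854.60 = $4,285.40.

$4,285.40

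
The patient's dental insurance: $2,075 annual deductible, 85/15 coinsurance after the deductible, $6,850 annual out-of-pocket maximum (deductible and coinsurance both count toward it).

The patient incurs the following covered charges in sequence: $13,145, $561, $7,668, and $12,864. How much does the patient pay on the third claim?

Bill 1, $13,145: $2,075 to deductible, leaving $11,070; patient's 15% is $1,660.50. Cost to patient: $3,735.50. OOP to date $3,735.50.
Bill 2, $561: 15% coinsurance on $561 = $84.15. Cost to patient: $84.15. OOP to date $3,819.65.
Bill 3, $7,668: deductible met; 15% of $7,668 = $1,150.20. Cost to patient: $1,150.20. OOP to date $4,969.85.

$1,150.20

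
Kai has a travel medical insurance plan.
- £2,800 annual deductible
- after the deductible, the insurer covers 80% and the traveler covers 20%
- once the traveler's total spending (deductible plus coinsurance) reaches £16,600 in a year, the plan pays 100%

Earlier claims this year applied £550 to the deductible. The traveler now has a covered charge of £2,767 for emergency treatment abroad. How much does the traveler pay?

£2,353.40

Deductible still to meet: £2,800 − £550 = £2,250.
The remaining £517 (= £2,767 − £2,250) moves to coinsurance.
Traveler's 20% share of £517 is £103.40.
That puts the traveler's cost at £2,250 + £103.40 = £2,353.40 before any cap.
Total out-of-pocket so far would be £550 + £2,353.40 = £2,903.40, below the £16,600 cap — no reduction.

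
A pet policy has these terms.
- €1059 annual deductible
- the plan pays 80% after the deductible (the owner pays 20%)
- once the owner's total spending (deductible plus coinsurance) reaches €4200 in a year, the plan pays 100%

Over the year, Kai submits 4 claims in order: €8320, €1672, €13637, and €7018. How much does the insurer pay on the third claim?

Claim 1 (€8320): €1059 to deductible, leaving €7261; coinsurance €7261 × 20% = €1452.20. Owner pays €2511.20; OOP now €2511.20. Insurer: €8320 − €2511.20 = €5808.80.
Claim 2 (€1672): deductible already satisfied, so owner's share is 20% × €1672 = €334.40. Owner owes €334.40 (running OOP €2845.60). Insurer: €1672 − €334.40 = €1337.60.
Claim 3 (€13637): deductible already satisfied, so owner's share is 20% × €13637 = €2727.40. That would push OOP to €5573, over the €4200 cap, so owner pays €4200 − €2845.60 = €1354.40. Insurer: €13637 − €1354.40 = €12282.60.

€12282.60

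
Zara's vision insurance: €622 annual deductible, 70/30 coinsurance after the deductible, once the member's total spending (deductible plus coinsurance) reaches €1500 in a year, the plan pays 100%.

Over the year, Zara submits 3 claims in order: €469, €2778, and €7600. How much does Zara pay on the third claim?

Claim 1 (€469): entire amount goes to the deductible. Cost to member: €469. OOP to date €469.
Claim 2 (€2778): deductible takes €153, €2625 remains; member's 30% is €787.50. Member owes €940.50 (running OOP €1409.50).
Claim 3 (€7600): deductible met; 30% of €7600 = €2280. OOP would hit €3689.50 > €1500, so the cap limits the member to €1500 − €1409.50 = €90.50.

€90.50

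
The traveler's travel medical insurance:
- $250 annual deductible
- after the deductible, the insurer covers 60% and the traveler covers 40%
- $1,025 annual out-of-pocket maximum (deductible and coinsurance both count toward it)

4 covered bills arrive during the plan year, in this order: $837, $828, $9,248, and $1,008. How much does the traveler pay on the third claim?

$209

#1 ($837): $250 to deductible, leaving $587; coinsurance $587 × 40% = $234.80. Traveler pays $484.80; OOP now $484.80.
#2 ($828): 40% coinsurance on $828 = $331.20. Cost to traveler: $331.20. OOP to date $816.
#3 ($9,248): deductible met; 40% of $9,248 = $3,699.20. Adding that to $816 gives $4,515.20, past the $1,025 cap; traveler pays only $1,025 − $816 = $209.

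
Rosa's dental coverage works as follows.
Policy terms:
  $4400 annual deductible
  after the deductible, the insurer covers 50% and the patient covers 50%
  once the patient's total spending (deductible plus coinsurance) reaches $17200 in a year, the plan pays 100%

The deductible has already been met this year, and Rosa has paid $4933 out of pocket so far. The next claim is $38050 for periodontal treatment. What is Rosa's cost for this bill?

$12267

The deductible is already satisfied, so the full bill goes to coinsurance.
Coinsurance: $38050 × 50% = $19025.
Adding $19025 to the $4933 already spent would give $23958, which exceeds the $17200 cap; the patient pays just $17200 − $4933 = $12267.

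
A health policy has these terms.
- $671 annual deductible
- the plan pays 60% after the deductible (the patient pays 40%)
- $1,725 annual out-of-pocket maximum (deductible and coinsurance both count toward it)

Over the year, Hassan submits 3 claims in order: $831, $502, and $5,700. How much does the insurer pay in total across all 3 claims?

$5,308

Claim 1 — $831: $671 to deductible, leaving $160; coinsurance $160 × 40% = $64. Patient pays $735; OOP now $735. Plan pays $831 − $735 = $96.
Claim 2 — $502: 40% coinsurance on $502 = $200.80. Patient owes $200.80 (running OOP $935.80). Insurer: $502 − $200.80 = $301.20.
Claim 3 — $5,700: deductible already satisfied, so patient's share is 40% × $5,700 = $2,280. OOP would hit $3,215.80 > $1,725, so the cap limits the patient to $1,725 − $935.80 = $789.20. Plan pays $5,700 − $789.20 = $4,910.80.
Insurer total: $96 + $301.20 + $4,910.80 = $5,308.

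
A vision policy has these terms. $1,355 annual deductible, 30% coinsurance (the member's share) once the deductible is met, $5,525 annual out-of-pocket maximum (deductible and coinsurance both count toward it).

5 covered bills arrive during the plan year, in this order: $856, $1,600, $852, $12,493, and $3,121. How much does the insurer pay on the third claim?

#1 ($856): fully absorbed by the deductible. Member owes $856 (running OOP $856). Insurer: $856 − $856 = $0.
#2 ($1,600): deductible takes $499, $1,101 remains; member's 30% is $330.30. Member pays $829.30; OOP now $1,685.30. Insurer: $1,600 − $829.30 = $770.70.
#3 ($852): deductible met; 30% of $852 = $255.60. Member owes $255.60 (running OOP $1,940.90). Plan pays $852 − $255.60 = $596.40.

$596.40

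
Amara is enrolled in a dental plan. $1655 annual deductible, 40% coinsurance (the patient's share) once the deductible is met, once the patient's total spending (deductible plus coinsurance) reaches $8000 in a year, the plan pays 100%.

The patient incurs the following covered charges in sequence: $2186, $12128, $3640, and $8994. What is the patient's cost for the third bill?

$1281.40

Claim 1 ($2186): $1655 to deductible, leaving $531; coinsurance $531 × 40% = $212.40. Patient owes $1867.40 (running OOP $1867.40).
Claim 2 ($12128): 40% coinsurance on $12128 = $4851.20. Patient owes $4851.20 (running OOP $6718.60).
Claim 3 ($3640): deductible already satisfied, so patient's share is 40% × $3640 = $1456. OOP would hit $8174.60 > $8000, so the cap limits the patient to $8000 − $6718.60 = $1281.40.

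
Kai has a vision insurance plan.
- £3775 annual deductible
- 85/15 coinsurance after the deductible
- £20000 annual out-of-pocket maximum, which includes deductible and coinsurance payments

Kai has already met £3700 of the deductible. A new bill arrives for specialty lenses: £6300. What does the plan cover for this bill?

£5291.25

£3700 of the £3775 deductible is already met, leaving £75.
That leaves £6300 − £75 = £6225 for coinsurance.
Coinsurance: £6225 × 15% = £933.75.
So the member owes £75 + £933.75 = £1008.75 before any cap.
Cumulative spending £3700 + £1008.75 = £4708.75 stays under the £20000 maximum.
Insurer pays the balance: £6300 − £1008.75 = £5291.25.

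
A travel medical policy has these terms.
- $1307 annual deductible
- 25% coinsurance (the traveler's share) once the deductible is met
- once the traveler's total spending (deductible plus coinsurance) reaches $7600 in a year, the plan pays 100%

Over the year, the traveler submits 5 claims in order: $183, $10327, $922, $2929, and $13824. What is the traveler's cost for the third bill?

$230.50

#1 ($183): all of it applies to the deductible. Traveler owes $183 (running OOP $183).
#2 ($10327): deductible takes $1124, $9203 remains; coinsurance $9203 × 25% = $2300.75. Traveler pays $3424.75; OOP now $3607.75.
#3 ($922): 25% coinsurance on $922 = $230.50. Traveler owes $230.50 (running OOP $3838.25).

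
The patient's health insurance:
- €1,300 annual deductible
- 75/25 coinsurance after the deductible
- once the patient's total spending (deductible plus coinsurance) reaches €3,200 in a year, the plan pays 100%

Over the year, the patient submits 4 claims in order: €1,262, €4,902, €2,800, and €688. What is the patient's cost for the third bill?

€684

Claim 1 — €1,262: all of it applies to the deductible. Cost to patient: €1,262. OOP to date €1,262.
Claim 2 — €4,902: €38 to deductible, leaving €4,864; 25% of €4,864 = €1,216. Patient owes €1,254 (running OOP €2,516).
Claim 3 — €2,800: deductible already satisfied, so patient's share is 25% × €2,800 = €700. Adding that to €2,516 gives €3,216, past the €3,200 cap; patient pays only €3,200 − €2,516 = €684.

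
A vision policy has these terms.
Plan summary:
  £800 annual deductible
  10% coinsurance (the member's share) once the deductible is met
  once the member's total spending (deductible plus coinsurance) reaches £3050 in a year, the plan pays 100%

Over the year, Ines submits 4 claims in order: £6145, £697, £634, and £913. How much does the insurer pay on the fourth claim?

Claim 1 — £6145: £800 to deductible, leaving £5345; 10% of £5345 = £534.50. Cost to member: £1334.50. OOP to date £1334.50. Plan pays £6145 − £1334.50 = £4810.50.
Claim 2 — £697: deductible met; 10% of £697 = £69.70. Member owes £69.70 (running OOP £1404.20). Plan pays £697 − £69.70 = £627.30.
Claim 3 — £634: deductible already satisfied, so member's share is 10% × £634 = £63.40. Member owes £63.40 (running OOP £1467.60). Plan pays £634 − £63.40 = £570.60.
Claim 4 — £913: deductible already satisfied, so member's share is 10% × £913 = £91.30. Member pays £91.30; OOP now £1558.90. Insurer: £913 − £91.30 = £821.70.

£821.70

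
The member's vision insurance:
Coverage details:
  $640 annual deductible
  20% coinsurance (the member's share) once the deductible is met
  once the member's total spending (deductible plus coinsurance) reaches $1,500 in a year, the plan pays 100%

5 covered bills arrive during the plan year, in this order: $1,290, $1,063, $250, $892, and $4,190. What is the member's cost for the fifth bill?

Bill 1, $1,290: deductible takes $640, $650 remains; member's 20% is $130. Member owes $770 (running OOP $770).
Bill 2, $1,063: deductible met; 20% of $1,063 = $212.60. Cost to member: $212.60. OOP to date $982.60.
Bill 3, $250: 20% coinsurance on $250 = $50. Member pays $50; OOP now $1,032.60.
Bill 4, $892: deductible already satisfied, so member's share is 20% × $892 = $178.40. Member owes $178.40 (running OOP $1,211).
Bill 5, $4,190: 20% coinsurance on $4,190 = $838. OOP would hit $2,049 > $1,500, so the cap limits the member to $1,500 − $1,211 = $289.

$289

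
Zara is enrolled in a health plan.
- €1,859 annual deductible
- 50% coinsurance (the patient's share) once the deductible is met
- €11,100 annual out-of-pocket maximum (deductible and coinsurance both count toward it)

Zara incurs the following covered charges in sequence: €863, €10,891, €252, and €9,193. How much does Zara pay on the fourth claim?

Claim 1 (€863): all of it applies to the deductible. Patient pays €863; OOP now €863.
Claim 2 (€10,891): deductible takes €996, €9,895 remains; 50% of €9,895 = €4,947.50. Patient owes €5,943.50 (running OOP €6,806.50).
Claim 3 (€252): deductible met; 50% of €252 = €126. Cost to patient: €126. OOP to date €6,932.50.
Claim 4 (€9,193): 50% coinsurance on €9,193 = €4,596.50. Adding that to €6,932.50 gives €11,529, past the €11,100 cap; patient pays only €11,100 − €6,932.50 = €4,167.50.

€4,167.50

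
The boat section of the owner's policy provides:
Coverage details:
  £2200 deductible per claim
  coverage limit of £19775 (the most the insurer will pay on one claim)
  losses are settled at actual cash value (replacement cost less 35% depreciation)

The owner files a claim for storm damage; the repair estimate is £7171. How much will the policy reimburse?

Actual cash value after 35% depreciation: £7171 × 65% = £4661.15.
After the deductible, £4661.15 − £2200 = £2461.15 remains.
That's under the £19775 cap, so the insurer reimburses the full £2461.15.

£2461.15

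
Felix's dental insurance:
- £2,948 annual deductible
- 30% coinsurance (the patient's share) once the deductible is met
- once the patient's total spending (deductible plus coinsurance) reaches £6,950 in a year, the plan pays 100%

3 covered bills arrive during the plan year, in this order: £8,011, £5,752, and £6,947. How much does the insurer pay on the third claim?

£6,189.50

Bill 1, £8,011: deductible takes £2,948, £5,063 remains; coinsurance £5,063 × 30% = £1,518.90. Patient owes £4,466.90 (running OOP £4,466.90). Plan pays £8,011 − £4,466.90 = £3,544.10.
Bill 2, £5,752: deductible already satisfied, so patient's share is 30% × £5,752 = £1,725.60. Patient owes £1,725.60 (running OOP £6,192.50). Insurer: £5,752 − £1,725.60 = £4,026.40.
Bill 3, £6,947: deductible met; 30% of £6,947 = £2,084.10. OOP would hit £8,276.60 > £6,950, so the cap limits the patient to £6,950 − £6,192.50 = £757.50. Plan pays £6,947 − £757.50 = £6,189.50.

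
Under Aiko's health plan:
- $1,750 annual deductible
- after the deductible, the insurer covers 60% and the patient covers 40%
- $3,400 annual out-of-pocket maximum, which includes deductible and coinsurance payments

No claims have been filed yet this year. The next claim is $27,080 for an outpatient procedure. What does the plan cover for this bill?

Nothing has been paid toward the $1,750 deductible, so the first $1,750 of this charge is applied there.
That leaves $27,080 − $1,750 = $25,330 for coinsurance.
Coinsurance: $25,330 × 40% = $10,132.
Patient responsibility before any cap: $1,750 + $10,132 = $11,882.
Adding $11,882 to the $0 already spent would give $11,882, which exceeds the $3,400 cap; the patient pays just $3,400 − $0 = $3,400.
The insurer covers the remainder: $27,080 − $3,400 = $23,680.

$23,680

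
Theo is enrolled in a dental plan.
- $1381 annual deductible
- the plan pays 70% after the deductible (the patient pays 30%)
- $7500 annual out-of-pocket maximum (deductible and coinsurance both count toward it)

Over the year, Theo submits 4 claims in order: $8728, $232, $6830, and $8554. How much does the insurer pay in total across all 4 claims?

Bill 1, $8728: $1381 finishes the deductible; $7347 goes to coinsurance; patient's 30% is $2204.10. Patient pays $3585.10; OOP now $3585.10. Insurer: $8728 − $3585.10 = $5142.90.
Bill 2, $232: deductible met; 30% of $232 = $69.60. Patient owes $69.60 (running OOP $3654.70). Plan pays $232 − $69.60 = $162.40.
Bill 3, $6830: deductible already satisfied, so patient's share is 30% × $6830 = $2049. Patient pays $2049; OOP now $5703.70. Plan pays $6830 − $2049 = $4781.
Bill 4, $8554: 30% coinsurance on $8554 = $2566.20. That would push OOP to $8269.90, over the $7500 cap, so patient pays $7500 − $5703.70 = $1796.30. Insurer: $8554 − $1796.30 = $6757.70.
Insurer total = bills − patient's total = $24344 − $7500 = $16844.

$16844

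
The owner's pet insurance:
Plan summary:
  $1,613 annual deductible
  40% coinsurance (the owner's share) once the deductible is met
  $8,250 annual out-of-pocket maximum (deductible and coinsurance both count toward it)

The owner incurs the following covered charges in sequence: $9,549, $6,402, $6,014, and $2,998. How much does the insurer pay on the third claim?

Claim 1 ($9,549): $1,613 finishes the deductible; $7,936 goes to coinsurance; 40% of $7,936 = $3,174.40. Owner pays $4,787.40; OOP now $4,787.40. Plan pays $9,549 − $4,787.40 = $4,761.60.
Claim 2 ($6,402): 40% coinsurance on $6,402 = $2,560.80. Cost to owner: $2,560.80. OOP to date $7,348.20. Plan pays $6,402 − $2,560.80 = $3,841.20.
Claim 3 ($6,014): deductible met; 40% of $6,014 = $2,405.60. OOP would hit $9,753.80 > $8,250, so the cap limits the owner to $8,250 − $7,348.20 = $901.80. Plan pays $6,014 − $901.80 = $5,112.20.

$5,112.20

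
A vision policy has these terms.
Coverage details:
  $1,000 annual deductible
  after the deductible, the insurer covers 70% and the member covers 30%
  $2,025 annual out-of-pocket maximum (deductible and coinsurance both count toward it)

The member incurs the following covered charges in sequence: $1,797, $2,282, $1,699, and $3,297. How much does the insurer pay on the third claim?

$1,597.70

#1 ($1,797): $1,000 finishes the deductible; $797 goes to coinsurance; coinsurance $797 × 30% = $239.10. Member pays $1,239.10; OOP now $1,239.10. Insurer: $1,797 − $1,239.10 = $557.90.
#2 ($2,282): 30% coinsurance on $2,282 = $684.60. Member owes $684.60 (running OOP $1,923.70). Insurer: $2,282 − $684.60 = $1,597.40.
#3 ($1,699): deductible met; 30% of $1,699 = $509.70. Adding that to $1,923.70 gives $2,433.40, past the $2,025 cap; member pays only $2,025 − $1,923.70 = $101.30. Insurer: $1,699 − $101.30 = $1,597.70.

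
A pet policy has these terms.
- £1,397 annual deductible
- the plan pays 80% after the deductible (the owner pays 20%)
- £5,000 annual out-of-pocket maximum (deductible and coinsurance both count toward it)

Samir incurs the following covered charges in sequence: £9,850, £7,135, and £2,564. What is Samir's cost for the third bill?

Bill 1, £9,850: deductible takes £1,397, £8,453 remains; owner's 20% is £1,690.60. Owner pays £3,087.60; OOP now £3,087.60.
Bill 2, £7,135: deductible already satisfied, so owner's share is 20% × £7,135 = £1,427. Owner pays £1,427; OOP now £4,514.60.
Bill 3, £2,564: deductible already satisfied, so owner's share is 20% × £2,564 = £512.80. That would push OOP to £5,027.40, over the £5,000 cap, so owner pays £5,000 − £4,514.60 = £485.40.

£485.40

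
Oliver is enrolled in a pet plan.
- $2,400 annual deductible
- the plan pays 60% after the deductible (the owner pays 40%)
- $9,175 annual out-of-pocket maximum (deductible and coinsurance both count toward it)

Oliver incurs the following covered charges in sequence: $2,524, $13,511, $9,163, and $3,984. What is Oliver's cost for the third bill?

$1,321

#1 ($2,524): $2,400 finishes the deductible; $124 goes to coinsurance; 40% of $124 = $49.60. Owner pays $2,449.60; OOP now $2,449.60.
#2 ($13,511): deductible already satisfied, so owner's share is 40% × $13,511 = $5,404.40. Owner pays $5,404.40; OOP now $7,854.
#3 ($9,163): 40% coinsurance on $9,163 = $3,665.20. Adding that to $7,854 gives $11,519.20, past the $9,175 cap; owner pays only $9,175 − $7,854 = $1,321.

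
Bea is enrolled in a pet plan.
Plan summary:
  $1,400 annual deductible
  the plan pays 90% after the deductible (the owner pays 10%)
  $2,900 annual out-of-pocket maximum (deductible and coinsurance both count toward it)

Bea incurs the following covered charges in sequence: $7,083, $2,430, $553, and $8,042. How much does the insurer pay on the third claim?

#1 ($7,083): deductible takes $1,400, $5,683 remains; 10% of $5,683 = $568.30. Owner owes $1,968.30 (running OOP $1,968.30). Plan pays $7,083 − $1,968.30 = $5,114.70.
#2 ($2,430): deductible already satisfied, so owner's share is 10% × $2,430 = $243. Owner owes $243 (running OOP $2,211.30). Plan pays $2,430 − $243 = $2,187.
#3 ($553): 10% coinsurance on $553 = $55.30. Owner owes $55.30 (running OOP $2,266.60). Insurer: $553 − $55.30 = $497.70.

$497.70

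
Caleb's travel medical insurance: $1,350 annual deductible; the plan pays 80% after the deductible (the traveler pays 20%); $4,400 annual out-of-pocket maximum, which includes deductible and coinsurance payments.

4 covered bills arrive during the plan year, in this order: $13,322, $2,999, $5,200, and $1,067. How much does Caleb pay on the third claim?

Bill 1, $13,322: $1,350 finishes the deductible; $11,972 goes to coinsurance; 20% of $11,972 = $2,394.40. Traveler owes $3,744.40 (running OOP $3,744.40).
Bill 2, $2,999: deductible already satisfied, so traveler's share is 20% × $2,999 = $599.80. Cost to traveler: $599.80. OOP to date $4,344.20.
Bill 3, $5,200: deductible met; 20% of $5,200 = $1,040. Adding that to $4,344.20 gives $5,384.20, past the $4,400 cap; traveler pays only $4,400 − $4,344.20 = $55.80.

$55.80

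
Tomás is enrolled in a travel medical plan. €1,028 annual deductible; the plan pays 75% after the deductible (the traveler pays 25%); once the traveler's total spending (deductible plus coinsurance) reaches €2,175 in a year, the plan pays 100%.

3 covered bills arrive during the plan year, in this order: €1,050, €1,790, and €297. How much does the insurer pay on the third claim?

€222.75

Bill 1, €1,050: deductible takes €1,028, €22 remains; coinsurance €22 × 25% = €5.50. Traveler pays €1,033.50; OOP now €1,033.50. Plan pays €1,050 − €1,033.50 = €16.50.
Bill 2, €1,790: deductible already satisfied, so traveler's share is 25% × €1,790 = €447.50. Traveler pays €447.50; OOP now €1,481. Insurer: €1,790 − €447.50 = €1,342.50.
Bill 3, €297: deductible already satisfied, so traveler's share is 25% × €297 = €74.25. Cost to traveler: €74.25. OOP to date €1,555.25. Plan pays €297 − €74.25 = €222.75.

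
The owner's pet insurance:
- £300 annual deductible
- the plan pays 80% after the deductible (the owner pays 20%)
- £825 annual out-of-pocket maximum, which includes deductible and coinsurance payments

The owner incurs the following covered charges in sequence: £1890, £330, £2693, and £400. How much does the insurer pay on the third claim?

£2552

#1 (£1890): £300 to deductible, leaving £1590; owner's 20% is £318. Cost to owner: £618. OOP to date £618. Insurer: £1890 − £618 = £1272.
#2 (£330): deductible already satisfied, so owner's share is 20% × £330 = £66. Cost to owner: £66. OOP to date £684. Plan pays £330 − £66 = £264.
#3 (£2693): deductible met; 20% of £2693 = £538.60. OOP would hit £1222.60 > £825, so the cap limits the owner to £825 − £684 = £141. Plan pays £2693 − £141 = £2552.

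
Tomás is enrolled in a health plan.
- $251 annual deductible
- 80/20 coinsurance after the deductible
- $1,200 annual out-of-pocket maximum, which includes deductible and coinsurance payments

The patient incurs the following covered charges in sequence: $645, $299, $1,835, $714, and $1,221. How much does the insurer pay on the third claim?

Claim 1 — $645: $251 finishes the deductible; $394 goes to coinsurance; patient's 20% is $78.80. Cost to patient: $329.80. OOP to date $329.80. Plan pays $645 − $329.80 = $315.20.
Claim 2 — $299: 20% coinsurance on $299 = $59.80. Patient pays $59.80; OOP now $389.60. Plan pays $299 − $59.80 = $239.20.
Claim 3 — $1,835: deductible met; 20% of $1,835 = $367. Patient owes $367 (running OOP $756.60). Insurer: $1,835 − $367 = $1,468.

$1,468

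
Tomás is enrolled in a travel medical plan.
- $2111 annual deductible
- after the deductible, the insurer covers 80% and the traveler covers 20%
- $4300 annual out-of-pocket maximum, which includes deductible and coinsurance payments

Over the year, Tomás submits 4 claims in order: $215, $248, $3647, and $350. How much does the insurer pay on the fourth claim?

#1 ($215): all of it applies to the deductible. Cost to traveler: $215. OOP to date $215. Plan pays $215 − $215 = $0.
#2 ($248): all of it applies to the deductible. Traveler pays $248; OOP now $463. Insurer: $248 − $248 = $0.
#3 ($3647): $1648 to deductible, leaving $1999; coinsurance $1999 × 20% = $399.80. Traveler pays $2047.80; OOP now $2510.80. Plan pays $3647 − $2047.80 = $1599.20.
#4 ($350): 20% coinsurance on $350 = $70. Traveler pays $70; OOP now $2580.80. Insurer: $350 − $70 = $280.

$280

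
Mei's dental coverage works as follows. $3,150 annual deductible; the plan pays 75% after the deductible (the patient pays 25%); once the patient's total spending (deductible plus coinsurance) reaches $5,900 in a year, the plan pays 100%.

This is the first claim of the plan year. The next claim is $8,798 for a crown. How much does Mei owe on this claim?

Nothing has been paid toward the $3,150 deductible, so the first $3,150 of this charge is applied there.
That leaves $8,798 − $3,150 = $5,648 for coinsurance.
25% of $5,648 = $1,412 falls to the patient.
So the patient owes $3,150 + $1,412 = $4,562 before any cap.
Year-to-date out-of-pocket becomes $0 + $4,562 = $4,562, still under the $5,900 maximum, so no cap applies.

$4,562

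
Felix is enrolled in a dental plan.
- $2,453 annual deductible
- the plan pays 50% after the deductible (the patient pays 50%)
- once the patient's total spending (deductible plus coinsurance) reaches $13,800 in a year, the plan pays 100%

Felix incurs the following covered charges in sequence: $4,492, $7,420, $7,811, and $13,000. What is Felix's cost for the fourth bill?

Claim 1 — $4,492: $2,453 to deductible, leaving $2,039; 50% of $2,039 = $1,019.50. Patient pays $3,472.50; OOP now $3,472.50.
Claim 2 — $7,420: deductible met; 50% of $7,420 = $3,710. Cost to patient: $3,710. OOP to date $7,182.50.
Claim 3 — $7,811: deductible met; 50% of $7,811 = $3,905.50. Cost to patient: $3,905.50. OOP to date $11,088.
Claim 4 — $13,000: deductible already satisfied, so patient's share is 50% × $13,000 = $6,500. Adding that to $11,088 gives $17,588, past the $13,800 cap; patient pays only $13,800 − $11,088 = $2,712.

$2,712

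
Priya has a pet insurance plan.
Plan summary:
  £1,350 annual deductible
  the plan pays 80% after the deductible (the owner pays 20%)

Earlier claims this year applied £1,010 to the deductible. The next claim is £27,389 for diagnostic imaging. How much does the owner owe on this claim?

Remaining deductible: £1,350 − £1,010 = £340.
That leaves £27,389 − £340 = £27,049 for coinsurance.
20% of £27,049 = £5,409.80 falls to the owner.
Owner responsibility: £340 + £5,409.80 = £5,749.80.

£5,749.80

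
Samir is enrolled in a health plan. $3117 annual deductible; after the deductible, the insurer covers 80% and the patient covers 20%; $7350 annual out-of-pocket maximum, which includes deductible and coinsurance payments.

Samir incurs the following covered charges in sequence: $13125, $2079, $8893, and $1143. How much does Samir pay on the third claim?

Claim 1 ($13125): deductible takes $3117, $10008 remains; 20% of $10008 = $2001.60. Cost to patient: $5118.60. OOP to date $5118.60.
Claim 2 ($2079): deductible already satisfied, so patient's share is 20% × $2079 = $415.80. Patient owes $415.80 (running OOP $5534.40).
Claim 3 ($8893): deductible met; 20% of $8893 = $1778.60. Cost to patient: $1778.60. OOP to date $7313.

$1778.60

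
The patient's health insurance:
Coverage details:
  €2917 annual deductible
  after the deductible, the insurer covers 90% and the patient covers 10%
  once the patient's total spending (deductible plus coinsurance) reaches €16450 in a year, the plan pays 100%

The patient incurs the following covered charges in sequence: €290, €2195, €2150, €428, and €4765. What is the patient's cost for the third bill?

€603.80

Bill 1, €290: entire amount goes to the deductible. Patient owes €290 (running OOP €290).
Bill 2, €2195: fully absorbed by the deductible. Patient pays €2195; OOP now €2485.
Bill 3, €2150: deductible takes €432, €1718 remains; 10% of €1718 = €171.80. Cost to patient: €603.80. OOP to date €3088.80.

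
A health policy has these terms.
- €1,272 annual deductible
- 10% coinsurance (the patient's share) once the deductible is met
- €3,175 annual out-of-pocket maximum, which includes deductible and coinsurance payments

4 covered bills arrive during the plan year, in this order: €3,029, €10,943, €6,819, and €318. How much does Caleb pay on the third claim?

#1 (€3,029): deductible takes €1,272, €1,757 remains; coinsurance €1,757 × 10% = €175.70. Patient pays €1,447.70; OOP now €1,447.70.
#2 (€10,943): deductible already satisfied, so patient's share is 10% × €10,943 = €1,094.30. Cost to patient: €1,094.30. OOP to date €2,542.
#3 (€6,819): deductible already satisfied, so patient's share is 10% × €6,819 = €681.90. That would push OOP to €3,223.90, over the €3,175 cap, so patient pays €3,175 − €2,542 = €633.

€633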